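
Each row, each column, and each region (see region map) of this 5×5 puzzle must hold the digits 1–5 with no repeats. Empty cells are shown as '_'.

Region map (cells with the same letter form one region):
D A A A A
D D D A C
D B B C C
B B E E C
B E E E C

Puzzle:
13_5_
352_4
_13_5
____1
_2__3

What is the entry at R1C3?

4

R1C3 = 4: row 1 has {1,3,5}; col 3 has {2,3}; region has {3,5} → only 4 remains.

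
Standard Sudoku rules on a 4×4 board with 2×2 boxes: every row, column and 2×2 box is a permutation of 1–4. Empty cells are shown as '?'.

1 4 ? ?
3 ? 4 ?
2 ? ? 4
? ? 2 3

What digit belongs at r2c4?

r1c3 = 3 (sole candidate).
r1c4 = 2 (sole candidate).
r2c2 = 2 (sole candidate).
r2c4 = 1: row 2 has {2,3,4}; col 4 has {2,3,4}; box has {2,3,4} → only 1 remains.

1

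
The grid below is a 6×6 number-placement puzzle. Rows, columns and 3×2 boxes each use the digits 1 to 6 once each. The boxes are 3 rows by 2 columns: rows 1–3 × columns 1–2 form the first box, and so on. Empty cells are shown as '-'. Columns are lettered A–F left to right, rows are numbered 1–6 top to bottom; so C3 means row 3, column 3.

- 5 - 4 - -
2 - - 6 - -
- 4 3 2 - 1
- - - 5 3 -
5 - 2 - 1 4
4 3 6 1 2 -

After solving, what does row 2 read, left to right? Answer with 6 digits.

215643

C1 = 1 (sole candidate).
E1 = 6 (sole candidate).
B2 = 1: row 2 has {2,6}; col 2 has {3,4,5}; box has {2,4,5} → only 1 remains.
C2 = 5: row 2 has {1,2,6}; col 3 has {1,2,3,6}; box has {1,2,3,4,6} → only 5 remains.
E2 = 4: row 2 has {1,2,5,6}; col 5 has {1,2,3,6}; box has {1,6} → only 4 remains.
F2 = 3: row 2 has {1,2,4,5,6}; col 6 has {1,4}; box has {1,4,6} → only 3 remains.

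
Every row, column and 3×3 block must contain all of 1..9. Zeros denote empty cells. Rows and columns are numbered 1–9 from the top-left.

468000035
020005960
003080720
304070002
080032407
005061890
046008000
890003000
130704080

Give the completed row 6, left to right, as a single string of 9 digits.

275461893

r1c7 = 1 (sole candidate).
r2c1 = 7 (sole candidate).
r2c3 = 1 (sole candidate).
r2c5 = 4 (sole candidate).
r2c9 = 8 (sole candidate).
r3c2 = 5 (sole candidate).
r3c9 = 4 (sole candidate).
r4c2 = 1 (sole candidate).
r4c6 = 9 (sole candidate).
r4c8 = 5 (sole candidate).
r5c3 = 9 (sole candidate).
r5c4 = 5 (sole candidate).
r5c8 = 1 (sole candidate).
r6c1 = 2: row 6 has {1,5,6,8,9}; col 1 has {1,3,4,7,8}; box has {1,3,4,5,8,9} → only 2 remains.
r6c2 = 7: row 6 has {1,2,5,6,8,9}; col 2 has {1,2,3,4,5,6,8,9}; box has {1,2,3,4,5,8,9} → only 7 remains.
r6c4 = 4: row 6 has {1,2,5,6,7,8,9}; col 4 has {5,7}; box has {1,2,3,5,6,7,9} → only 4 remains.
r6c9 = 3: row 6 has {1,2,4,5,6,7,8,9}; col 9 has {2,4,5,7,8}; box has {1,2,4,5,7,8,9} → only 3 remains.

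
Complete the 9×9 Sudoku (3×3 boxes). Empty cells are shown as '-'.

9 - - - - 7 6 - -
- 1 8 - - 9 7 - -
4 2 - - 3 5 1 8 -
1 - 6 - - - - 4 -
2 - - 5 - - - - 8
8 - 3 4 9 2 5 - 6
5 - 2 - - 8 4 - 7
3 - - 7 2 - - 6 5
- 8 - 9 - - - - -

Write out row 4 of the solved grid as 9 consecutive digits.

R1C3 = 5 (sole candidate).
R2C1 = 6 (sole candidate).
R2C4 = 2 (sole candidate).
R2C5 = 4 (sole candidate).
R2C9 = 3 (sole candidate).
R3C3 = 7 (sole candidate).
R3C4 = 6 (sole candidate).
R3C9 = 9 (sole candidate).
R4C6 = 3: row 4 has {1,4,6}; col 6 has {2,5,7,8,9}; box has {2,4,5,9} → only 3 remains.
R4C9 = 2: row 4 has {1,3,4,6}; col 9 has {3,5,6,7,8,9}; box has {4,5,6,8} → only 2 remains.
R6C2 = 7 (sole candidate).
R6C8 = 1 (sole candidate).
R9C1 = 7 (sole candidate).
R9C9 = 1 (sole candidate).
R1C2 = 3 (sole candidate).
R1C8 = 2 (sole candidate).
R1C9 = 4 (sole candidate).
R2C8 = 5 (sole candidate).
R4C4 = 8: row 4 has {1,2,3,4,6}; col 4 has {2,4,5,6,7,9}; box has {2,3,4,5,9} → only 8 remains.
R4C5 = 7: row 4 has {1,2,3,4,6,8}; col 5 has {2,3,4,9}; box has {2,3,4,5,8,9} → only 7 remains.
R4C7 = 9: row 4 has {1,2,3,4,6,7,8}; col 7 has {1,4,5,6,7}; box has {1,2,4,5,6,8} → only 9 remains.
R5C7 = 3 (sole candidate).
R5C8 = 7 (sole candidate).
R8C7 = 8 (sole candidate).
R9C3 = 4 (sole candidate).
R9C6 = 6 (sole candidate).
R9C7 = 2 (sole candidate).
R9C8 = 3 (sole candidate).
R1C4 = 1 (sole candidate).
R1C5 = 8 (sole candidate).
R4C2 = 5: row 4 has {1,2,3,4,6,7,8,9}; col 2 has {1,2,3,7,8}; box has {1,2,3,6,7,8} → only 5 remains.

156873942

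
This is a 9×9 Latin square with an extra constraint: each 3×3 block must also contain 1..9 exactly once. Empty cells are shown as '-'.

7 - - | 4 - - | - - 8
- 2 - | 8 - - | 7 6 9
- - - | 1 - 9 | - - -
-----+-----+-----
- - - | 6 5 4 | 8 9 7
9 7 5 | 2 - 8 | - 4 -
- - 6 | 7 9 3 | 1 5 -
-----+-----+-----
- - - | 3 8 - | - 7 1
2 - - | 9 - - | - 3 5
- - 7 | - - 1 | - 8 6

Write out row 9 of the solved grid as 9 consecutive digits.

r2c5 = 3 (sole candidate).
r2c6 = 5 (sole candidate).
r3c8 = 2 (sole candidate).
r5c5 = 1 (sole candidate).
r5c9 = 3 (sole candidate).
r6c9 = 2 (sole candidate).
r8c7 = 4 (sole candidate).
r9c4 = 5: row 9 has {1,6,7,8}; col 4 has {1,2,3,4,6,7,8,9}; box has {1,3,8,9} → only 5 remains.
r1c8 = 1 (sole candidate).
r3c9 = 4 (sole candidate).
r5c7 = 6 (sole candidate).
r3c5 = 7 (hidden single in row 3).
r8c5 = 6 (sole candidate).
r8c6 = 7 (sole candidate).
r1c5 = 2 (sole candidate).
r1c6 = 6 (sole candidate).
r7c6 = 2 (sole candidate).
r7c7 = 9 (sole candidate).
r9c5 = 4: row 9 has {1,5,6,7,8}; col 5 has {1,2,3,5,6,7,8,9}; box has {1,2,3,5,6,7,8,9} → only 4 remains.
r9c7 = 2: row 9 has {1,4,5,6,7,8}; col 7 has {1,4,6,7,8,9}; box has {1,3,4,5,6,7,8,9} → only 2 remains.
r7c3 = 4 (sole candidate).
r9c1 = 3: row 9 has {1,2,4,5,6,7,8}; col 1 has {2,7,9}; box has {2,4,7} → only 3 remains.
r9c2 = 9: row 9 has {1,2,3,4,5,6,7,8}; col 2 has {2,7}; box has {2,3,4,7} → only 9 remains.

397541286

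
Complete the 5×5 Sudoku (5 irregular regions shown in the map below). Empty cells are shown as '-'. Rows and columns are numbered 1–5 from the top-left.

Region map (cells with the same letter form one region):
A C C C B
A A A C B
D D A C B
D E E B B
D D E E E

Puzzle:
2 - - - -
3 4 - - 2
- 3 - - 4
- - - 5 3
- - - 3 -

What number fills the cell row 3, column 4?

row 1, column 5 = 1: row 1 has {2}; col 5 has {2,3,4}; region has {2,3,4,5} → only 1 remains.
row 2, column 4 = 1: row 2 has {2,3,4}; col 4 has {3,5}; region has {} → only 1 remains.
row 3, column 4 = 2: row 3 has {3,4}; col 4 has {1,3,5}; region has {1} → only 2 remains.

2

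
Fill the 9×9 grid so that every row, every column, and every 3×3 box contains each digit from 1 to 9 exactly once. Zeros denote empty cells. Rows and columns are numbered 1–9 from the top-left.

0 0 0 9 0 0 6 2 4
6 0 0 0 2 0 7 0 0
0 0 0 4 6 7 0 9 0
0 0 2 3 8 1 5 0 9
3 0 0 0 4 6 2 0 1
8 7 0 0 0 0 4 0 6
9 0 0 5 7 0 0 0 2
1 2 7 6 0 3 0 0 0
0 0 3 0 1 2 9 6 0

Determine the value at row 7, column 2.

row 4, column 1 = 4: row 4 has {1,2,3,5,8,9}; col 1 has {1,3,6,8,9}; box has {2,3,7,8} → only 4 remains.
row 4, column 2 = 6: row 4 has {1,2,3,4,5,8,9}; col 2 has {2,7}; box has {2,3,4,7,8} → only 6 remains.
row 4, column 8 = 7: row 4 has {1,2,3,4,5,6,8,9}; col 8 has {2,6,9}; box has {1,2,4,5,6,9} → only 7 remains.
row 5, column 4 = 7: row 5 has {1,2,3,4,6}; col 4 has {3,4,5,6,9}; box has {1,3,4,6,8} → only 7 remains.
row 5, column 8 = 8: row 5 has {1,2,3,4,6,7}; col 8 has {2,6,7,9}; box has {1,2,4,5,6,7,9} → only 8 remains.
row 6, column 4 = 2: row 6 has {4,6,7,8}; col 4 has {3,4,5,6,7,9}; box has {1,3,4,6,7,8} → only 2 remains.
row 6, column 8 = 3: row 6 has {2,4,6,7,8}; col 8 has {2,6,7,8,9}; box has {1,2,4,5,6,7,8,9} → only 3 remains.
row 8, column 5 = 9: row 8 has {1,2,3,6,7}; col 5 has {1,2,4,6,7,8}; box has {1,2,3,5,6,7} → only 9 remains.
row 8, column 7 = 8: row 8 has {1,2,3,6,7,9}; col 7 has {2,4,5,6,7,9}; box has {2,6,9} → only 8 remains.
row 8, column 9 = 5: row 8 has {1,2,3,6,7,8,9}; col 9 has {1,2,4,6,9}; box has {2,6,8,9} → only 5 remains.
row 9, column 1 = 5: row 9 has {1,2,3,6,9}; col 1 has {1,3,4,6,8,9}; box has {1,2,3,7,9} → only 5 remains.
row 9, column 4 = 8: row 9 has {1,2,3,5,6,9}; col 4 has {2,3,4,5,6,7,9}; box has {1,2,3,5,6,7,9} → only 8 remains.
row 9, column 9 = 7: row 9 has {1,2,3,5,6,8,9}; col 9 has {1,2,4,5,6,9}; box has {2,5,6,8,9} → only 7 remains.
row 1, column 1 = 7: row 1 has {2,4,6,9}; col 1 has {1,3,4,5,6,8,9}; box has {6} → only 7 remains.
row 2, column 4 = 1: row 2 has {2,6,7}; col 4 has {2,3,4,5,6,7,8,9}; box has {2,4,6,7,9} → only 1 remains.
row 2, column 8 = 5: row 2 has {1,2,6,7}; col 8 has {2,3,6,7,8,9}; box has {2,4,6,7,9} → only 5 remains.
row 3, column 1 = 2: row 3 has {4,6,7,9}; col 1 has {1,3,4,5,6,7,8,9}; box has {6,7} → only 2 remains.
row 6, column 5 = 5: row 6 has {2,3,4,6,7,8}; col 5 has {1,2,4,6,7,8,9}; box has {1,2,3,4,6,7,8} → only 5 remains.
row 6, column 6 = 9: row 6 has {2,3,4,5,6,7,8}; col 6 has {1,2,3,6,7}; box has {1,2,3,4,5,6,7,8} → only 9 remains.
row 7, column 6 = 4: row 7 has {2,5,7,9}; col 6 has {1,2,3,6,7,9}; box has {1,2,3,5,6,7,8,9} → only 4 remains.
row 7, column 8 = 1: row 7 has {2,4,5,7,9}; col 8 has {2,3,5,6,7,8,9}; box has {2,5,6,7,8,9} → only 1 remains.
row 8, column 8 = 4: row 8 has {1,2,3,5,6,7,8,9}; col 8 has {1,2,3,5,6,7,8,9}; box has {1,2,5,6,7,8,9} → only 4 remains.
row 9, column 2 = 4: row 9 has {1,2,3,5,6,7,8,9}; col 2 has {2,6,7}; box has {1,2,3,5,7,9} → only 4 remains.
row 1, column 5 = 3: row 1 has {2,4,6,7,9}; col 5 has {1,2,4,5,6,7,8,9}; box has {1,2,4,6,7,9} → only 3 remains.
row 2, column 6 = 8: row 2 has {1,2,5,6,7}; col 6 has {1,2,3,4,6,7,9}; box has {1,2,3,4,6,7,9} → only 8 remains.
row 2, column 9 = 3: row 2 has {1,2,5,6,7,8}; col 9 has {1,2,4,5,6,7,9}; box has {2,4,5,6,7,9} → only 3 remains.
row 3, column 7 = 1: row 3 has {2,4,6,7,9}; col 7 has {2,4,5,6,7,8,9}; box has {2,3,4,5,6,7,9} → only 1 remains.
row 3, column 9 = 8: row 3 has {1,2,4,6,7,9}; col 9 has {1,2,3,4,5,6,7,9}; box has {1,2,3,4,5,6,7,9} → only 8 remains.
row 6, column 3 = 1: row 6 has {2,3,4,5,6,7,8,9}; col 3 has {2,3,7}; box has {2,3,4,6,7,8} → only 1 remains.
row 7, column 2 = 8: row 7 has {1,2,4,5,7,9}; col 2 has {2,4,6,7}; box has {1,2,3,4,5,7,9} → only 8 remains.

8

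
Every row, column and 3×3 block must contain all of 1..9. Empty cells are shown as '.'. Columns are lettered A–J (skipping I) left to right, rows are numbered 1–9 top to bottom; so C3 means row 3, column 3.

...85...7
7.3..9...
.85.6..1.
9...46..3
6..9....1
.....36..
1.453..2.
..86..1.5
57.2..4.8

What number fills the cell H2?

8

F9 = 1 (sole candidate).
E9 = 9 (sole candidate).
E8 = 7 (sole candidate).
F8 = 4 (sole candidate).
C9 = 6 (sole candidate).
H9 = 3 (sole candidate).
F1 = 2 (sole candidate).
E2 = 1 (sole candidate).
F3 = 7 (sole candidate).
B7 = 9 (sole candidate).
F7 = 8 (sole candidate).
G7 = 7 (sole candidate).
J7 = 6 (sole candidate).
H8 = 9 (sole candidate).
A1 = 4 (sole candidate).
H1 = 6 (sole candidate).
D2 = 4 (sole candidate).
J2 = 2 (sole candidate).
A3 = 2 (sole candidate).
D3 = 3 (sole candidate).
G3 = 9 (sole candidate).
J3 = 4 (sole candidate).
F5 = 5 (sole candidate).
A6 = 8 (sole candidate).
E6 = 2 (sole candidate).
J6 = 9 (sole candidate).
A8 = 3 (sole candidate).
B8 = 2 (sole candidate).
B1 = 1 (sole candidate).
C1 = 9 (sole candidate).
G1 = 3 (sole candidate).
B2 = 6 (sole candidate).
B4 = 5 (sole candidate).
E5 = 8 (sole candidate).
G5 = 2 (sole candidate).
B6 = 4 (sole candidate).
G4 = 8 (sole candidate).
H4 = 7 (sole candidate).
B5 = 3 (sole candidate).
C5 = 7 (sole candidate).
H5 = 4 (sole candidate).
C6 = 1 (sole candidate).
D6 = 7 (sole candidate).
H6 = 5 (sole candidate).
G2 = 5 (sole candidate).
H2 = 8: row 2 has {1,2,3,4,5,6,7,9}; col 8 has {1,2,3,4,5,6,7,9}; box has {1,2,3,4,5,6,7,9} → only 8 remains.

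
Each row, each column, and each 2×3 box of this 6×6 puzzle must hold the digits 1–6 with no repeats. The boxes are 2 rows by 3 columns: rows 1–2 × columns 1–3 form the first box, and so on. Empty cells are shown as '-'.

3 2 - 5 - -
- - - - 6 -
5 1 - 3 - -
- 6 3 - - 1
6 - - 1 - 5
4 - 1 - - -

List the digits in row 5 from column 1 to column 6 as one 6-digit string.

632145

r1c6 = 4 (sole candidate).
r2c1 = 1 (sole candidate).
r2c4 = 2 (sole candidate).
r2c6 = 3 (sole candidate).
r4c1 = 2 (sole candidate).
r4c4 = 4 (sole candidate).
r4c5 = 5 (sole candidate).
r5c2 = 3: row 5 has {1,5,6}; col 2 has {1,2,6}; box has {1,4,6} → only 3 remains.
r5c3 = 2: row 5 has {1,3,5,6}; col 3 has {1,3}; box has {1,3,4,6} → only 2 remains.
r5c5 = 4: row 5 has {1,2,3,5,6}; col 5 has {5,6}; box has {1,5} → only 4 remains.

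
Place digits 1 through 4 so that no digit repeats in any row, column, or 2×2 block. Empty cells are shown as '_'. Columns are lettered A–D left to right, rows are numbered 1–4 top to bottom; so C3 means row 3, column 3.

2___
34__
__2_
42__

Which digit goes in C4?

B1 = 1: row 1 has {2}; col 2 has {2,4}; box has {2,3,4} → only 1 remains.
C2 = 1: row 2 has {3,4}; col 3 has {2}; box has {} → only 1 remains.
D2 = 2: row 2 has {1,3,4}; col 4 has {}; box has {1} → only 2 remains.
A3 = 1: row 3 has {2}; col 1 has {2,3,4}; box has {2,4} → only 1 remains.
B3 = 3: row 3 has {1,2}; col 2 has {1,2,4}; box has {1,2,4} → only 3 remains.
D3 = 4: row 3 has {1,2,3}; col 4 has {2}; box has {2} → only 4 remains.
C4 = 3: row 4 has {2,4}; col 3 has {1,2}; box has {2,4} → only 3 remains.

3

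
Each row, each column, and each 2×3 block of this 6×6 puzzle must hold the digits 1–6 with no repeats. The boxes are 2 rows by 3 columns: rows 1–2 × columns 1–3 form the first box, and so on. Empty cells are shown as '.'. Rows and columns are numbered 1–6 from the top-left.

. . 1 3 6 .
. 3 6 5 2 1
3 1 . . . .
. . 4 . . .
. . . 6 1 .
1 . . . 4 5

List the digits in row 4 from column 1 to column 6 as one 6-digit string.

r1c6 = 4 (sole candidate).
r2c1 = 4 (sole candidate).
r3c5 = 5 (sole candidate).
r4c5 = 3: row 4 has {4}; col 5 has {1,2,4,5,6}; box has {5} → only 3 remains.
r6c4 = 2 (sole candidate).
r3c3 = 2 (sole candidate).
r3c4 = 4 (sole candidate).
r3c6 = 6 (sole candidate).
r4c4 = 1: row 4 has {3,4}; col 4 has {2,3,4,5,6}; box has {3,4,5,6} → only 1 remains.
r4c6 = 2: row 4 has {1,3,4}; col 6 has {1,4,5,6}; box has {1,3,4,5,6} → only 2 remains.
r5c6 = 3 (sole candidate).
r6c2 = 6 (sole candidate).
r6c3 = 3 (sole candidate).
r4c2 = 5: row 4 has {1,2,3,4}; col 2 has {1,3,6}; box has {1,2,3,4} → only 5 remains.
r5c3 = 5 (sole candidate).
r1c2 = 2 (sole candidate).
r4c1 = 6: row 4 has {1,2,3,4,5}; col 1 has {1,3,4}; box has {1,2,3,4,5} → only 6 remains.

654132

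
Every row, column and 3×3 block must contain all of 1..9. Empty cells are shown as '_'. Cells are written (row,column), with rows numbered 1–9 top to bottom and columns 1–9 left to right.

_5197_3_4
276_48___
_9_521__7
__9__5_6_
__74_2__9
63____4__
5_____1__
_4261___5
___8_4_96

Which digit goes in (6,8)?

1

(1,1) = 8 (sole candidate).
(1,6) = 6 (sole candidate).
(1,8) = 2 (sole candidate).
(2,4) = 3 (sole candidate).
(2,9) = 1 (sole candidate).
(3,8) = 8 (sole candidate).
(5,1) = 1 (sole candidate).
(5,2) = 8 (sole candidate).
(5,7) = 5 (sole candidate).
(5,8) = 3 (sole candidate).
(6,3) = 5 (sole candidate).
(7,2) = 6 (sole candidate).
(8,8) = 7 (sole candidate).
(9,2) = 1 (sole candidate).
(9,3) = 3 (sole candidate).
(9,5) = 5 (sole candidate).
(9,7) = 2 (sole candidate).
(2,7) = 9 (sole candidate).
(2,8) = 5 (sole candidate).
(3,3) = 4 (sole candidate).
(3,7) = 6 (sole candidate).
(4,1) = 4 (sole candidate).
(4,2) = 2 (sole candidate).
(4,9) = 8 (sole candidate).
(5,5) = 6 (sole candidate).
(6,8) = 1: row 6 has {3,4,5,6}; col 8 has {2,3,5,6,7,8,9}; box has {3,4,5,6,8,9} → only 1 remains.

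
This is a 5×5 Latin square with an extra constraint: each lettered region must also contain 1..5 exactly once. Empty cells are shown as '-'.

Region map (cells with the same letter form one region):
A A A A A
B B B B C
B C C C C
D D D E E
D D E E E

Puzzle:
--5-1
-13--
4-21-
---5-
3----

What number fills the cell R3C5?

R1C1 = 2: row 1 has {1,5}; col 1 has {3,4}; region has {1,5} → only 2 remains.
R2C1 = 5: row 2 has {1,3}; col 1 has {2,3,4}; region has {1,3,4} → only 5 remains.
R2C4 = 2: row 2 has {1,3,5}; col 4 has {1,5}; region has {1,3,4,5} → only 2 remains.
R2C5 = 4: row 2 has {1,2,3,5}; col 5 has {1}; region has {1,2} → only 4 remains.
R4C1 = 1: row 4 has {5}; col 1 has {2,3,4,5}; region has {3} → only 1 remains.
R4C3 = 4: row 4 has {1,5}; col 3 has {2,3,5}; region has {1,3} → only 4 remains.
R5C3 = 1: row 5 has {3}; col 3 has {2,3,4,5}; region has {5} → only 1 remains.
R5C4 = 4: row 5 has {1,3}; col 4 has {1,2,5}; region has {1,5} → only 4 remains.
R5C5 = 2: row 5 has {1,3,4}; col 5 has {1,4}; region has {1,4,5} → only 2 remains.
R1C4 = 3: row 1 has {1,2,5}; col 4 has {1,2,4,5}; region has {1,2,5} → only 3 remains.
R4C2 = 2: row 4 has {1,4,5}; col 2 has {1}; region has {1,3,4} → only 2 remains.
R4C5 = 3: row 4 has {1,2,4,5}; col 5 has {1,2,4}; region has {1,2,4,5} → only 3 remains.
R5C2 = 5: row 5 has {1,2,3,4}; col 2 has {1,2}; region has {1,2,3,4} → only 5 remains.
R1C2 = 4: row 1 has {1,2,3,5}; col 2 has {1,2,5}; region has {1,2,3,5} → only 4 remains.
R3C2 = 3: row 3 has {1,2,4}; col 2 has {1,2,4,5}; region has {1,2,4} → only 3 remains.
R3C5 = 5: row 3 has {1,2,3,4}; col 5 has {1,2,3,4}; region has {1,2,3,4} → only 5 remains.

5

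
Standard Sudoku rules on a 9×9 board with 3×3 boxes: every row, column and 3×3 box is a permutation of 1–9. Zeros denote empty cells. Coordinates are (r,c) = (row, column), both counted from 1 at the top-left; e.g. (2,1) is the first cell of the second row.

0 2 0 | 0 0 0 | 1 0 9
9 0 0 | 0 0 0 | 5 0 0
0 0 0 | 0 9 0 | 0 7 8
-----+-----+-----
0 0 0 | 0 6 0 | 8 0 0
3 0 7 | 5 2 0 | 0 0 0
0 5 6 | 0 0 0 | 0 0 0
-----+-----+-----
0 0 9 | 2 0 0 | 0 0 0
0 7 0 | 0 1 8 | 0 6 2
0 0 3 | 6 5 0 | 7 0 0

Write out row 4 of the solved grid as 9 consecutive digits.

(5,2) = 8: in row 5, 8 can only go here (every other open cell in that row sees an 8).
(9,1) = 2: in row 9, 2 can only go here (every other open cell in that row sees a 2).
(9,8) = 8: in row 9, 8 can only go here (every other open cell in that row sees an 8).
(7,1) = 8: in row 7, 8 can only go here (every other open cell in that row sees an 8).
(7,2) = 6: in row 7, 6 can only go here (every other open cell in that row sees a 6).
(9,6) = 9: in row 9, 9 can only go here (every other open cell in that row sees a 9).
(8,7) = 9: in row 8, 9 can only go here (every other open cell in that row sees a 9).
(5,8) = 9: in row 5, 9 can only go here (every other open cell in that row sees a 9).
(6,4) = 9: in row 6, 9 can only go here (every other open cell in that row sees a 9).
(4,2) = 9: in row 4, 9 can only go here (every other open cell in that row sees a 9).
(6,5) = 8: in row 6, 8 can only go here (every other open cell in that row sees an 8).
(8,4) = 3: in row 8, 3 can only go here (every other open cell in that row sees a 3).
(1,1) = 7: in column 1, 7 can only go here (every other open cell in that column sees a 7).
(1,6) = 6: in row 1, 6 can only go here (every other open cell in that row sees a 6).
(1,3) = 5: in row 1, 5 can only go here (every other open cell in that row sees a 5).
(8,3) = 4: row 8 has {1,2,3,6,7,8,9}; col 3 has {3,5,6,7,9}; box has {2,3,6,7,8,9} → only 4 remains.
(9,2) = 1: row 9 has {2,3,5,6,7,8,9}; col 2 has {2,5,6,7,8,9}; box has {2,3,4,6,7,8,9} → only 1 remains.
(9,9) = 4: row 9 has {1,2,3,5,6,7,8,9}; col 9 has {2,8,9}; box has {2,6,7,8,9} → only 4 remains.
(3,3) = 1: row 3 has {7,8,9}; col 3 has {3,4,5,6,7,9}; box has {2,5,7,9} → only 1 remains.
(3,4) = 4: row 3 has {1,7,8,9}; col 4 has {2,3,5,6,9}; box has {6,9} → only 4 remains.
(4,3) = 2: row 4 has {6,8,9}; col 3 has {1,3,4,5,6,7,9}; box has {3,5,6,7,8,9} → only 2 remains.
(7,7) = 3: row 7 has {2,6,8,9}; col 7 has {1,5,7,8,9}; box has {2,4,6,7,8,9} → only 3 remains.
(8,1) = 5: row 8 has {1,2,3,4,6,7,8,9}; col 1 has {2,3,7,8,9}; box has {1,2,3,4,6,7,8,9} → only 5 remains.
(1,4) = 8: row 1 has {1,2,5,6,7,9}; col 4 has {2,3,4,5,6,9}; box has {4,6,9} → only 8 remains.
(1,5) = 3: row 1 has {1,2,5,6,7,8,9}; col 5 has {1,2,5,6,8,9}; box has {4,6,8,9} → only 3 remains.
(1,8) = 4: row 1 has {1,2,3,5,6,7,8,9}; col 8 has {6,7,8,9}; box has {1,5,7,8,9} → only 4 remains.
(2,3) = 8: row 2 has {5,9}; col 3 has {1,2,3,4,5,6,7,9}; box has {1,2,5,7,9} → only 8 remains.
(2,5) = 7: row 2 has {5,8,9}; col 5 has {1,2,3,5,6,8,9}; box has {3,4,6,8,9} → only 7 remains.
(3,1) = 6: row 3 has {1,4,7,8,9}; col 1 has {2,3,5,7,8,9}; box has {1,2,5,7,8,9} → only 6 remains.
(3,2) = 3: row 3 has {1,4,6,7,8,9}; col 2 has {1,2,5,6,7,8,9}; box has {1,2,5,6,7,8,9} → only 3 remains.
(3,7) = 2: row 3 has {1,3,4,6,7,8,9}; col 7 has {1,3,5,7,8,9}; box has {1,4,5,7,8,9} → only 2 remains.
(6,7) = 4: row 6 has {5,6,8,9}; col 7 has {1,2,3,5,7,8,9}; box has {8,9} → only 4 remains.
(7,5) = 4: row 7 has {2,3,6,8,9}; col 5 has {1,2,3,5,6,7,8,9}; box has {1,2,3,5,6,8,9} → only 4 remains.
(7,6) = 7: row 7 has {2,3,4,6,8,9}; col 6 has {6,8,9}; box has {1,2,3,4,5,6,8,9} → only 7 remains.
(2,2) = 4: row 2 has {5,7,8,9}; col 2 has {1,2,3,5,6,7,8,9}; box has {1,2,3,5,6,7,8,9} → only 4 remains.
(2,4) = 1: row 2 has {4,5,7,8,9}; col 4 has {2,3,4,5,6,8,9}; box has {3,4,6,7,8,9} → only 1 remains.
(2,6) = 2: row 2 has {1,4,5,7,8,9}; col 6 has {6,7,8,9}; box has {1,3,4,6,7,8,9} → only 2 remains.
(2,8) = 3: row 2 has {1,2,4,5,7,8,9}; col 8 has {4,6,7,8,9}; box has {1,2,4,5,7,8,9} → only 3 remains.
(2,9) = 6: row 2 has {1,2,3,4,5,7,8,9}; col 9 has {2,4,8,9}; box has {1,2,3,4,5,7,8,9} → only 6 remains.
(3,6) = 5: row 3 has {1,2,3,4,6,7,8,9}; col 6 has {2,6,7,8,9}; box has {1,2,3,4,6,7,8,9} → only 5 remains.
(4,4) = 7: row 4 has {2,6,8,9}; col 4 has {1,2,3,4,5,6,8,9}; box has {2,5,6,8,9} → only 7 remains.
(5,7) = 6: row 5 has {2,3,5,7,8,9}; col 7 has {1,2,3,4,5,7,8,9}; box has {4,8,9} → only 6 remains.
(5,9) = 1: row 5 has {2,3,5,6,7,8,9}; col 9 has {2,4,6,8,9}; box has {4,6,8,9} → only 1 remains.
(6,1) = 1: row 6 has {4,5,6,8,9}; col 1 has {2,3,5,6,7,8,9}; box has {2,3,5,6,7,8,9} → only 1 remains.
(6,6) = 3: row 6 has {1,4,5,6,8,9}; col 6 has {2,5,6,7,8,9}; box has {2,5,6,7,8,9} → only 3 remains.
(6,8) = 2: row 6 has {1,3,4,5,6,8,9}; col 8 has {3,4,6,7,8,9}; box has {1,4,6,8,9} → only 2 remains.
(6,9) = 7: row 6 has {1,2,3,4,5,6,8,9}; col 9 has {1,2,4,6,8,9}; box has {1,2,4,6,8,9} → only 7 remains.
(7,9) = 5: row 7 has {2,3,4,6,7,8,9}; col 9 has {1,2,4,6,7,8,9}; box has {2,3,4,6,7,8,9} → only 5 remains.
(4,1) = 4: row 4 has {2,6,7,8,9}; col 1 has {1,2,3,5,6,7,8,9}; box has {1,2,3,5,6,7,8,9} → only 4 remains.
(4,6) = 1: row 4 has {2,4,6,7,8,9}; col 6 has {2,3,5,6,7,8,9}; box has {2,3,5,6,7,8,9} → only 1 remains.
(4,8) = 5: row 4 has {1,2,4,6,7,8,9}; col 8 has {2,3,4,6,7,8,9}; box has {1,2,4,6,7,8,9} → only 5 remains.
(4,9) = 3: row 4 has {1,2,4,5,6,7,8,9}; col 9 has {1,2,4,5,6,7,8,9}; box has {1,2,4,5,6,7,8,9} → only 3 remains.

492761853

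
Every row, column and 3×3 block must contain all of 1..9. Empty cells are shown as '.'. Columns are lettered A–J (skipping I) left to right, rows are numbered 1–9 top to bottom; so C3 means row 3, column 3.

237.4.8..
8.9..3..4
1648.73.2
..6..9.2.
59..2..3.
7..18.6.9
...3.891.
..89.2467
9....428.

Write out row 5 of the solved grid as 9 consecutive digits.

B2 = 5: row 2 has {3,4,8,9}; col 2 has {3,6,9}; box has {1,2,3,4,6,7,8,9} → only 5 remains.
H2 = 7: row 2 has {3,4,5,8,9}; col 8 has {1,2,3,6,8}; box has {2,3,4,8} → only 7 remains.
C5 = 1: row 5 has {2,3,5,9}; col 3 has {4,6,7,8,9}; box has {5,6,7,9} → only 1 remains.
F5 = 6: row 5 has {1,2,3,5,9}; col 6 has {2,3,4,7,8,9}; box has {1,2,8,9} → only 6 remains.
G5 = 7: row 5 has {1,2,3,5,6,9}; col 7 has {2,3,4,6,8,9}; box has {2,3,6,9} → only 7 remains.
J5 = 8: row 5 has {1,2,3,5,6,7,9}; col 9 has {2,4,7,9}; box has {2,3,6,7,9} → only 8 remains.
F6 = 5: row 6 has {1,6,7,8,9}; col 6 has {2,3,4,6,7,8,9}; box has {1,2,6,8,9} → only 5 remains.
H6 = 4: row 6 has {1,5,6,7,8,9}; col 8 has {1,2,3,6,7,8}; box has {2,3,6,7,8,9} → only 4 remains.
J7 = 5: row 7 has {1,3,8,9}; col 9 has {2,4,7,8,9}; box has {1,2,4,6,7,8,9} → only 5 remains.
A8 = 3: row 8 has {2,4,6,7,8,9}; col 1 has {1,2,5,7,8,9}; box has {8,9} → only 3 remains.
B8 = 1: row 8 has {2,3,4,6,7,8,9}; col 2 has {3,5,6,9}; box has {3,8,9} → only 1 remains.
E8 = 5: row 8 has {1,2,3,4,6,7,8,9}; col 5 has {2,4,8}; box has {2,3,4,8,9} → only 5 remains.
B9 = 7: row 9 has {2,4,8,9}; col 2 has {1,3,5,6,9}; box has {1,3,8,9} → only 7 remains.
C9 = 5: row 9 has {2,4,7,8,9}; col 3 has {1,4,6,7,8,9}; box has {1,3,7,8,9} → only 5 remains.
D9 = 6: row 9 has {2,4,5,7,8,9}; col 4 has {1,3,8,9}; box has {2,3,4,5,8,9} → only 6 remains.
E9 = 1: row 9 has {2,4,5,6,7,8,9}; col 5 has {2,4,5,8}; box has {2,3,4,5,6,8,9} → only 1 remains.
J9 = 3: row 9 has {1,2,4,5,6,7,8,9}; col 9 has {2,4,5,7,8,9}; box has {1,2,4,5,6,7,8,9} → only 3 remains.
D1 = 5: row 1 has {2,3,4,7,8}; col 4 has {1,3,6,8,9}; box has {3,4,7,8} → only 5 remains.
F1 = 1: row 1 has {2,3,4,5,7,8}; col 6 has {2,3,4,5,6,7,8,9}; box has {3,4,5,7,8} → only 1 remains.
H1 = 9: row 1 has {1,2,3,4,5,7,8}; col 8 has {1,2,3,4,6,7,8}; box has {2,3,4,7,8} → only 9 remains.
J1 = 6: row 1 has {1,2,3,4,5,7,8,9}; col 9 has {2,3,4,5,7,8,9}; box has {2,3,4,7,8,9} → only 6 remains.
D2 = 2: row 2 has {3,4,5,7,8,9}; col 4 has {1,3,5,6,8,9}; box has {1,3,4,5,7,8} → only 2 remains.
E2 = 6: row 2 has {2,3,4,5,7,8,9}; col 5 has {1,2,4,5,8}; box has {1,2,3,4,5,7,8} → only 6 remains.
G2 = 1: row 2 has {2,3,4,5,6,7,8,9}; col 7 has {2,3,4,6,7,8,9}; box has {2,3,4,6,7,8,9} → only 1 remains.
E3 = 9: row 3 has {1,2,3,4,6,7,8}; col 5 has {1,2,4,5,6,8}; box has {1,2,3,4,5,6,7,8} → only 9 remains.
H3 = 5: row 3 has {1,2,3,4,6,7,8,9}; col 8 has {1,2,3,4,6,7,8,9}; box has {1,2,3,4,6,7,8,9} → only 5 remains.
A4 = 4: row 4 has {2,6,9}; col 1 has {1,2,3,5,7,8,9}; box has {1,5,6,7,9} → only 4 remains.
B4 = 8: row 4 has {2,4,6,9}; col 2 has {1,3,5,6,7,9}; box has {1,4,5,6,7,9} → only 8 remains.
D4 = 7: row 4 has {2,4,6,8,9}; col 4 has {1,2,3,5,6,8,9}; box has {1,2,5,6,8,9} → only 7 remains.
E4 = 3: row 4 has {2,4,6,7,8,9}; col 5 has {1,2,4,5,6,8,9}; box has {1,2,5,6,7,8,9} → only 3 remains.
G4 = 5: row 4 has {2,3,4,6,7,8,9}; col 7 has {1,2,3,4,6,7,8,9}; box has {2,3,4,6,7,8,9} → only 5 remains.
J4 = 1: row 4 has {2,3,4,5,6,7,8,9}; col 9 has {2,3,4,5,6,7,8,9}; box has {2,3,4,5,6,7,8,9} → only 1 remains.
D5 = 4: row 5 has {1,2,3,5,6,7,8,9}; col 4 has {1,2,3,5,6,7,8,9}; box has {1,2,3,5,6,7,8,9} → only 4 remains.

591426738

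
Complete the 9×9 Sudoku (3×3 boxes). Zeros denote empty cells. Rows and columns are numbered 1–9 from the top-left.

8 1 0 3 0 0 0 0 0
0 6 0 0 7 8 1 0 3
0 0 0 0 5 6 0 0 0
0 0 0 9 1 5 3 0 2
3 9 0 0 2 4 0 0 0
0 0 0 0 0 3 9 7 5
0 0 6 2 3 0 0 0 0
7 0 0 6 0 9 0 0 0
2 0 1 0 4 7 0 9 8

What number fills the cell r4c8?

r1c5 = 9: row 1 has {1,3,8}; col 5 has {1,2,3,4,5,7}; box has {3,5,6,7,8} → only 9 remains.
r1c6 = 2: row 1 has {1,3,8,9}; col 6 has {3,4,5,6,7,8,9}; box has {3,5,6,7,8,9} → only 2 remains.
r2c4 = 4: row 2 has {1,3,6,7,8}; col 4 has {2,3,6,9}; box has {2,3,5,6,7,8,9} → only 4 remains.
r3c4 = 1: row 3 has {5,6}; col 4 has {2,3,4,6,9}; box has {2,3,4,5,6,7,8,9} → only 1 remains.
r6c4 = 8: row 6 has {3,5,7,9}; col 4 has {1,2,3,4,6,9}; box has {1,2,3,4,5,9} → only 8 remains.
r6c5 = 6: row 6 has {3,5,7,8,9}; col 5 has {1,2,3,4,5,7,9}; box has {1,2,3,4,5,8,9} → only 6 remains.
r7c6 = 1: row 7 has {2,3,6}; col 6 has {2,3,4,5,6,7,8,9}; box has {2,3,4,6,7,9} → only 1 remains.
r8c5 = 8: row 8 has {6,7,9}; col 5 has {1,2,3,4,5,6,7,9}; box has {1,2,3,4,6,7,9} → only 8 remains.
r9c4 = 5: row 9 has {1,2,4,7,8,9}; col 4 has {1,2,3,4,6,8,9}; box has {1,2,3,4,6,7,8,9} → only 5 remains.
r9c7 = 6: row 9 has {1,2,4,5,7,8,9}; col 7 has {1,3,9}; box has {8,9} → only 6 remains.
r5c4 = 7: row 5 has {2,3,4,9}; col 4 has {1,2,3,4,5,6,8,9}; box has {1,2,3,4,5,6,8,9} → only 7 remains.
r5c7 = 8: row 5 has {2,3,4,7,9}; col 7 has {1,3,6,9}; box has {2,3,5,7,9} → only 8 remains.
r9c2 = 3: row 9 has {1,2,4,5,6,7,8,9}; col 2 has {1,6,9}; box has {1,2,6,7} → only 3 remains.
r5c3 = 5: row 5 has {2,3,4,7,8,9}; col 3 has {1,6}; box has {3,9} → only 5 remains.
r8c3 = 4: row 8 has {6,7,8,9}; col 3 has {1,5,6}; box has {1,2,3,6,7} → only 4 remains.
r8c9 = 1: row 8 has {4,6,7,8,9}; col 9 has {2,3,5,8}; box has {6,8,9} → only 1 remains.
r1c3 = 7: row 1 has {1,2,3,8,9}; col 3 has {1,4,5,6}; box has {1,6,8} → only 7 remains.
r4c3 = 8: row 4 has {1,2,3,5,9}; col 3 has {1,4,5,6,7}; box has {3,5,9} → only 8 remains.
r5c9 = 6: row 5 has {2,3,4,5,7,8,9}; col 9 has {1,2,3,5,8}; box has {2,3,5,7,8,9} → only 6 remains.
r6c3 = 2: row 6 has {3,5,6,7,8,9}; col 3 has {1,4,5,6,7,8}; box has {3,5,8,9} → only 2 remains.
r8c2 = 5: row 8 has {1,4,6,7,8,9}; col 2 has {1,3,6,9}; box has {1,2,3,4,6,7} → only 5 remains.
r8c7 = 2: row 8 has {1,4,5,6,7,8,9}; col 7 has {1,3,6,8,9}; box has {1,6,8,9} → only 2 remains.
r8c8 = 3: row 8 has {1,2,4,5,6,7,8,9}; col 8 has {7,9}; box has {1,2,6,8,9} → only 3 remains.
r1c9 = 4: row 1 has {1,2,3,7,8,9}; col 9 has {1,2,3,5,6,8}; box has {1,3} → only 4 remains.
r2c3 = 9: row 2 has {1,3,4,6,7,8}; col 3 has {1,2,4,5,6,7,8}; box has {1,6,7,8} → only 9 remains.
r3c1 = 4: row 3 has {1,5,6}; col 1 has {2,3,7,8}; box has {1,6,7,8,9} → only 4 remains.
r3c2 = 2: row 3 has {1,4,5,6}; col 2 has {1,3,5,6,9}; box has {1,4,6,7,8,9} → only 2 remains.
r3c3 = 3: row 3 has {1,2,4,5,6}; col 3 has {1,2,4,5,6,7,8,9}; box has {1,2,4,6,7,8,9} → only 3 remains.
r3c7 = 7: row 3 has {1,2,3,4,5,6}; col 7 has {1,2,3,6,8,9}; box has {1,3,4} → only 7 remains.
r3c8 = 8: row 3 has {1,2,3,4,5,6,7}; col 8 has {3,7,9}; box has {1,3,4,7} → only 8 remains.
r3c9 = 9: row 3 has {1,2,3,4,5,6,7,8}; col 9 has {1,2,3,4,5,6,8}; box has {1,3,4,7,8} → only 9 remains.
r4c1 = 6: row 4 has {1,2,3,5,8,9}; col 1 has {2,3,4,7,8}; box has {2,3,5,8,9} → only 6 remains.
r4c8 = 4: row 4 has {1,2,3,5,6,8,9}; col 8 has {3,7,8,9}; box has {2,3,5,6,7,8,9} → only 4 remains.

4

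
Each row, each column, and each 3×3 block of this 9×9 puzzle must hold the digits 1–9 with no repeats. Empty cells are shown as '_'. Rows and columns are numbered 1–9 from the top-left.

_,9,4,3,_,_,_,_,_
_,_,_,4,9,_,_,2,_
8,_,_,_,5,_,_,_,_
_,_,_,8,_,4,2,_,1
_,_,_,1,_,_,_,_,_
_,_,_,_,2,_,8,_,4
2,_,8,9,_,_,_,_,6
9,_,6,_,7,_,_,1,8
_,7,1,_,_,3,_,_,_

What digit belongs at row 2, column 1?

row 1, column 6 = 2: in row 1, 2 can only go here (every other open cell in that row sees a 2).
row 8, column 6 = 5: row 8 has {1,6,7,8,9}; col 6 has {2,3,4}; box has {3,7,9} → only 5 remains.
row 7, column 6 = 1: row 7 has {2,6,8,9}; col 6 has {2,3,4,5}; box has {3,5,7,9} → only 1 remains.
row 8, column 4 = 2: row 8 has {1,5,6,7,8,9}; col 4 has {1,3,4,8,9}; box has {1,3,5,7,9} → only 2 remains.
row 9, column 4 = 6: row 9 has {1,3,7}; col 4 has {1,2,3,4,8,9}; box has {1,2,3,5,7,9} → only 6 remains.
row 3, column 4 = 7: row 3 has {5,8}; col 4 has {1,2,3,4,6,8,9}; box has {2,3,4,5,9} → only 7 remains.
row 3, column 6 = 6: row 3 has {5,7,8}; col 6 has {1,2,3,4,5}; box has {2,3,4,5,7,9} → only 6 remains.
row 6, column 4 = 5: row 6 has {2,4,8}; col 4 has {1,2,3,4,6,7,8,9}; box has {1,2,4,8} → only 5 remains.
row 7, column 5 = 4: row 7 has {1,2,6,8,9}; col 5 has {2,5,7,9}; box has {1,2,3,5,6,7,9} → only 4 remains.
row 9, column 5 = 8: row 9 has {1,3,6,7}; col 5 has {2,4,5,7,9}; box has {1,2,3,4,5,6,7,9} → only 8 remains.
row 1, column 5 = 1: row 1 has {2,3,4,9}; col 5 has {2,4,5,7,8,9}; box has {2,3,4,5,6,7,9} → only 1 remains.
row 2, column 6 = 8: row 2 has {2,4,9}; col 6 has {1,2,3,4,5,6}; box has {1,2,3,4,5,6,7,9} → only 8 remains.
row 1, column 8 = 8: in row 1, 8 can only go here (every other open cell in that row sees an 8).
row 5, column 2 = 8: in row 5, 8 can only go here (every other open cell in that row sees an 8).
row 5, column 3 = 2: in row 5, 2 can only go here (every other open cell in that row sees a 2).
row 5, column 1 = 4: in row 5, 4 can only go here (every other open cell in that row sees a 4).
row 3, column 3 = 3: row 3 has {5,6,7,8}; col 3 has {1,2,4,6,8}; box has {4,8,9} → only 3 remains.
row 3, column 9 = 9: row 3 has {3,5,6,7,8}; col 9 has {1,4,6,8}; box has {2,8} → only 9 remains.
row 9, column 1 = 5: row 9 has {1,3,6,7,8}; col 1 has {2,4,8,9}; box has {1,2,6,7,8,9} → only 5 remains.
row 9, column 9 = 2: row 9 has {1,3,5,6,7,8}; col 9 has {1,4,6,8,9}; box has {1,6,8} → only 2 remains.
row 3, column 8 = 4: row 3 has {3,5,6,7,8,9}; col 8 has {1,2,8}; box has {2,8,9} → only 4 remains.
row 7, column 2 = 3: row 7 has {1,2,4,6,8,9}; col 2 has {7,8,9}; box has {1,2,5,6,7,8,9} → only 3 remains.
row 8, column 2 = 4: row 8 has {1,2,5,6,7,8,9}; col 2 has {3,7,8,9}; box has {1,2,3,5,6,7,8,9} → only 4 remains.
row 8, column 7 = 3: row 8 has {1,2,4,5,6,7,8,9}; col 7 has {2,8}; box has {1,2,6,8} → only 3 remains.
row 9, column 8 = 9: row 9 has {1,2,3,5,6,7,8}; col 8 has {1,2,4,8}; box has {1,2,3,6,8} → only 9 remains.
row 3, column 7 = 1: row 3 has {3,4,5,6,7,8,9}; col 7 has {2,3,8}; box has {2,4,8,9} → only 1 remains.
row 9, column 7 = 4: row 9 has {1,2,3,5,6,7,8,9}; col 7 has {1,2,3,8}; box has {1,2,3,6,8,9} → only 4 remains.
row 3, column 2 = 2: row 3 has {1,3,4,5,6,7,8,9}; col 2 has {3,4,7,8,9}; box has {3,4,8,9} → only 2 remains.
row 2, column 9 = 3: in row 2, 3 can only go here (every other open cell in that row sees a 3).
row 4, column 3 = 9: in row 4, 9 can only go here (every other open cell in that row sees a 9).
row 6, column 3 = 7: row 6 has {2,4,5,8}; col 3 has {1,2,3,4,6,8,9}; box has {2,4,8,9} → only 7 remains.
row 6, column 6 = 9: row 6 has {2,4,5,7,8}; col 6 has {1,2,3,4,5,6,8}; box has {1,2,4,5,8} → only 9 remains.
row 2, column 3 = 5: row 2 has {2,3,4,8,9}; col 3 has {1,2,3,4,6,7,8,9}; box has {2,3,4,8,9} → only 5 remains.
row 5, column 6 = 7: row 5 has {1,2,4,8}; col 6 has {1,2,3,4,5,6,8,9}; box has {1,2,4,5,8,9} → only 7 remains.
row 5, column 9 = 5: row 5 has {1,2,4,7,8}; col 9 has {1,2,3,4,6,8,9}; box has {1,2,4,8} → only 5 remains.
row 1, column 9 = 7: row 1 has {1,2,3,4,8,9}; col 9 has {1,2,3,4,5,6,8,9}; box has {1,2,3,4,8,9} → only 7 remains.
row 2, column 7 = 6: row 2 has {2,3,4,5,8,9}; col 7 has {1,2,3,4,8}; box has {1,2,3,4,7,8,9} → only 6 remains.
row 5, column 7 = 9: row 5 has {1,2,4,5,7,8}; col 7 has {1,2,3,4,6,8}; box has {1,2,4,5,8} → only 9 remains.
row 1, column 1 = 6: row 1 has {1,2,3,4,7,8,9}; col 1 has {2,4,5,8,9}; box has {2,3,4,5,8,9} → only 6 remains.
row 1, column 7 = 5: row 1 has {1,2,3,4,6,7,8,9}; col 7 has {1,2,3,4,6,8,9}; box has {1,2,3,4,6,7,8,9} → only 5 remains.
row 2, column 2 = 1: row 2 has {2,3,4,5,6,8,9}; col 2 has {2,3,4,7,8,9}; box has {2,3,4,5,6,8,9} → only 1 remains.
row 4, column 1 = 3: row 4 has {1,2,4,8,9}; col 1 has {2,4,5,6,8,9}; box has {2,4,7,8,9} → only 3 remains.
row 4, column 5 = 6: row 4 has {1,2,3,4,8,9}; col 5 has {1,2,4,5,7,8,9}; box has {1,2,4,5,7,8,9} → only 6 remains.
row 4, column 8 = 7: row 4 has {1,2,3,4,6,8,9}; col 8 has {1,2,4,8,9}; box has {1,2,4,5,8,9} → only 7 remains.
row 5, column 5 = 3: row 5 has {1,2,4,5,7,8,9}; col 5 has {1,2,4,5,6,7,8,9}; box has {1,2,4,5,6,7,8,9} → only 3 remains.
row 5, column 8 = 6: row 5 has {1,2,3,4,5,7,8,9}; col 8 has {1,2,4,7,8,9}; box has {1,2,4,5,7,8,9} → only 6 remains.
row 6, column 1 = 1: row 6 has {2,4,5,7,8,9}; col 1 has {2,3,4,5,6,8,9}; box has {2,3,4,7,8,9} → only 1 remains.
row 6, column 2 = 6: row 6 has {1,2,4,5,7,8,9}; col 2 has {1,2,3,4,7,8,9}; box has {1,2,3,4,7,8,9} → only 6 remains.
row 6, column 8 = 3: row 6 has {1,2,4,5,6,7,8,9}; col 8 has {1,2,4,6,7,8,9}; box has {1,2,4,5,6,7,8,9} → only 3 remains.
row 7, column 7 = 7: row 7 has {1,2,3,4,6,8,9}; col 7 has {1,2,3,4,5,6,8,9}; box has {1,2,3,4,6,8,9} → only 7 remains.
row 7, column 8 = 5: row 7 has {1,2,3,4,6,7,8,9}; col 8 has {1,2,3,4,6,7,8,9}; box has {1,2,3,4,6,7,8,9} → only 5 remains.
row 2, column 1 = 7: row 2 has {1,2,3,4,5,6,8,9}; col 1 has {1,2,3,4,5,6,8,9}; box has {1,2,3,4,5,6,8,9} → only 7 remains.

7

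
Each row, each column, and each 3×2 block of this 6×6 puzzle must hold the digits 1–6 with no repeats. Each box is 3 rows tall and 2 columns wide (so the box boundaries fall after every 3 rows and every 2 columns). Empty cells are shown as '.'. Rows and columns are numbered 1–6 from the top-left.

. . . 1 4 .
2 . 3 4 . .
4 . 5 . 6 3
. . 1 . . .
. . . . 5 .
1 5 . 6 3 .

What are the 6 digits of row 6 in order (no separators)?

r2c5 = 1 (sole candidate).
r2c6 = 5 (sole candidate).
r3c2 = 1 (sole candidate).
r3c4 = 2 (sole candidate).
r4c5 = 2 (sole candidate).
r5c4 = 3 (sole candidate).
r6c6 = 4: row 6 has {1,3,5,6}; col 6 has {3,5}; box has {2,3,5} → only 4 remains.
r1c3 = 6 (sole candidate).
r1c6 = 2 (sole candidate).
r2c2 = 6 (sole candidate).
r4c4 = 5 (sole candidate).
r4c6 = 6 (sole candidate).
r5c1 = 6 (sole candidate).
r5c6 = 1 (sole candidate).
r6c3 = 2: row 6 has {1,3,4,5,6}; col 3 has {1,3,5,6}; box has {1,3,5,6} → only 2 remains.

152634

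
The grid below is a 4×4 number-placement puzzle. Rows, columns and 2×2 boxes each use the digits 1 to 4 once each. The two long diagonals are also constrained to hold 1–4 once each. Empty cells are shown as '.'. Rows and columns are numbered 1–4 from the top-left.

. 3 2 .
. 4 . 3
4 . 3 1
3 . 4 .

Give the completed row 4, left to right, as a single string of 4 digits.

r1c1 = 1: row 1 has {2,3}; col 1 has {3,4}; box has {3,4}; main diagonal has {3,4} → only 1 remains.
r1c4 = 4: row 1 has {1,2,3}; col 4 has {1,3}; box has {2,3}; anti-diagonal has {3} → only 4 remains.
r2c1 = 2: row 2 has {3,4}; col 1 has {1,3,4}; box has {1,3,4} → only 2 remains.
r2c3 = 1: row 2 has {2,3,4}; col 3 has {2,3,4}; box has {2,3,4}; anti-diagonal has {3,4} → only 1 remains.
r3c2 = 2: row 3 has {1,3,4}; col 2 has {3,4}; box has {3,4}; anti-diagonal has {1,3,4} → only 2 remains.
r4c2 = 1: row 4 has {3,4}; col 2 has {2,3,4}; box has {2,3,4} → only 1 remains.
r4c4 = 2: row 4 has {1,3,4}; col 4 has {1,3,4}; box has {1,3,4}; main diagonal has {1,3,4} → only 2 remains.

3142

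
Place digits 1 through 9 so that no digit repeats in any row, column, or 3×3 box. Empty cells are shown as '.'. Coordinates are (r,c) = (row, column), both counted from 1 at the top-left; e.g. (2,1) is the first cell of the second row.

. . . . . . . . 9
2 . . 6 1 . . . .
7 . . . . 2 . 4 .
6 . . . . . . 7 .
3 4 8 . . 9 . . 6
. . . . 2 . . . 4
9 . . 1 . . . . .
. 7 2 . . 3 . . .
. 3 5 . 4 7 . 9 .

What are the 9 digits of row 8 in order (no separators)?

872963415

(6,6) = 6: in row 6, 6 can only go here (every other open cell in that row sees a 6).
(9,7) = 6: in row 9, 6 can only go here (every other open cell in that row sees a 6).
(8,5) = 6: in row 8, 6 can only go here (every other open cell in that row sees a 6).
(8,4) = 9: in row 8, 9 can only go here (every other open cell in that row sees a 9).
(4,2) = 2: in column 2, 2 can only go here (every other open cell in that column sees a 2).
(6,3) = 7: in column 3, 7 can only go here (every other open cell in that column sees a 7).
(9,4) = 2: in column 4, 2 can only go here (every other open cell in that column sees a 2).
(3,5) = 9: in column 5, 9 can only go here (every other open cell in that column sees a 9).
(4,6) = 1: in column 6, 1 can only go here (every other open cell in that column sees a 1).
(4,3) = 9: row 4 has {1,2,6,7}; col 3 has {2,5,7,8}; box has {2,3,4,6,7,8} → only 9 remains.
(2,2) = 9: in row 2, 9 can only go here (every other open cell in that row sees a 9).
(4,4) = 4: in row 4, 4 can only go here (every other open cell in that row sees a 4).
(6,7) = 9: in row 6, 9 can only go here (every other open cell in that row sees a 9).
(1,8) = 6: in column 8, 6 can only go here (every other open cell in that column sees a 6).
(1,7) = 2: in row 1, 2 can only go here (every other open cell in that row sees a 2).
(5,8) = 2: in row 5, 2 can only go here (every other open cell in that row sees a 2).
(5,7) = 1: in row 5, 1 can only go here (every other open cell in that row sees a 1).
(7,9) = 2: in row 7, 2 can only go here (every other open cell in that row sees a 2).
(7,7) = 7: in row 7, 7 can only go here (every other open cell in that row sees a 7).
(2,9) = 7: in row 2, 7 can only go here (every other open cell in that row sees a 7).
(7,8) = 3: in row 7, 3 can only go here (every other open cell in that row sees a 3).
(7,3) = 4: in row 7, 4 can only go here (every other open cell in that row sees a 4).
(2,3) = 3: row 2 has {1,2,6,7,9}; col 3 has {2,4,5,7,8,9}; box has {2,7,9} → only 3 remains.
(1,3) = 1: row 1 has {2,6,9}; col 3 has {2,3,4,5,7,8,9}; box has {2,3,7,9} → only 1 remains.
(3,3) = 6: row 3 has {2,4,7,9}; col 3 has {1,2,3,4,5,7,8,9}; box has {1,2,3,7,9} → only 6 remains.
(2,6) = 4: in row 2, 4 can only go here (every other open cell in that row sees a 4).
(1,1) = 4: in row 1, 4 can only go here (every other open cell in that row sees a 4).
(3,9) = 1: in row 3, 1 can only go here (every other open cell in that row sees a 1).
(9,9) = 8: row 9 has {2,3,4,5,6,7,9}; col 9 has {1,2,4,6,7,9}; box has {2,3,6,7,9} → only 8 remains.
(8,9) = 5: row 8 has {2,3,6,7,9}; col 9 has {1,2,4,6,7,8,9}; box has {2,3,6,7,8,9} → only 5 remains.
(9,1) = 1: row 9 has {2,3,4,5,6,7,8,9}; col 1 has {2,3,4,6,7,9}; box has {2,3,4,5,7,9} → only 1 remains.
(4,9) = 3: row 4 has {1,2,4,6,7,9}; col 9 has {1,2,4,5,6,7,8,9}; box has {1,2,4,6,7,9} → only 3 remains.
(6,1) = 5: row 6 has {2,4,6,7,9}; col 1 has {1,2,3,4,6,7,9}; box has {2,3,4,6,7,8,9} → only 5 remains.
(6,2) = 1: row 6 has {2,4,5,6,7,9}; col 2 has {2,3,4,7,9}; box has {2,3,4,5,6,7,8,9} → only 1 remains.
(6,8) = 8: row 6 has {1,2,4,5,6,7,9}; col 8 has {2,3,4,6,7,9}; box has {1,2,3,4,6,7,9} → only 8 remains.
(8,1) = 8: row 8 has {2,3,5,6,7,9}; col 1 has {1,2,3,4,5,6,7,9}; box has {1,2,3,4,5,7,9} → only 8 remains.
(8,7) = 4: row 8 has {2,3,5,6,7,8,9}; col 7 has {1,2,6,7,9}; box has {2,3,5,6,7,8,9} → only 4 remains.
(8,8) = 1: row 8 has {2,3,4,5,6,7,8,9}; col 8 has {2,3,4,6,7,8,9}; box has {2,3,4,5,6,7,8,9} → only 1 remains.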